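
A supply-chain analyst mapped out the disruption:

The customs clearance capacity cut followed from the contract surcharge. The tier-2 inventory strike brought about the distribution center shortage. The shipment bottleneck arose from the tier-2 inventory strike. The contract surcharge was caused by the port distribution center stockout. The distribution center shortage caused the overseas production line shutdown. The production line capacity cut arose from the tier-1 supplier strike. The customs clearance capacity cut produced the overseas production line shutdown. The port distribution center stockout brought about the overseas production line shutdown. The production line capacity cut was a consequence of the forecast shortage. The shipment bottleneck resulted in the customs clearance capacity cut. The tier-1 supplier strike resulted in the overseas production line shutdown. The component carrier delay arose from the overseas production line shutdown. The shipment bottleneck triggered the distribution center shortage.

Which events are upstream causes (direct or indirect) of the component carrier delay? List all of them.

the contract surcharge, the customs clearance capacity cut, the distribution center shortage, the overseas production line shutdown, the port distribution center stockout, the shipment bottleneck, the tier-1 supplier strike, the tier-2 inventory strike

Immediate cause of the component carrier delay: the overseas production line shutdown.
Further upstream: the port distribution center stockout, the tier-1 supplier strike, the tier-2 inventory strike, the shipment bottleneck, the contract surcharge, the distribution center shortage, the customs clearance capacity cut.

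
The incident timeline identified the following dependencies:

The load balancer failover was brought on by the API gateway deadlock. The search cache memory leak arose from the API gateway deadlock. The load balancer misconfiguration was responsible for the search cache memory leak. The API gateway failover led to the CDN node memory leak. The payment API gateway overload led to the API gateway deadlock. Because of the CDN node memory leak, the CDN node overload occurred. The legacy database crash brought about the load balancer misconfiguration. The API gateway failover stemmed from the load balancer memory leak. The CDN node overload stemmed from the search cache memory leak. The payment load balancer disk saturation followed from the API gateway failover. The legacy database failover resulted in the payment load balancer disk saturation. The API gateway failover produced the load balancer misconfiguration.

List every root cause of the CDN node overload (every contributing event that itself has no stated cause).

Tracing upstream from the CDN node overload: the CDN node overload ← the search cache memory leak ← the API gateway deadlock ← the payment API gateway overload.
A separate upstream branch: the CDN node overload ← the CDN node memory leak ← the API gateway failover ← the load balancer memory leak.
A separate upstream branch: the CDN node overload ← the search cache memory leak ← the load balancer misconfiguration ← the legacy database crash.
Each of those chain origins has no stated cause.

the legacy database crash, the load balancer memory leak, the payment API gateway overload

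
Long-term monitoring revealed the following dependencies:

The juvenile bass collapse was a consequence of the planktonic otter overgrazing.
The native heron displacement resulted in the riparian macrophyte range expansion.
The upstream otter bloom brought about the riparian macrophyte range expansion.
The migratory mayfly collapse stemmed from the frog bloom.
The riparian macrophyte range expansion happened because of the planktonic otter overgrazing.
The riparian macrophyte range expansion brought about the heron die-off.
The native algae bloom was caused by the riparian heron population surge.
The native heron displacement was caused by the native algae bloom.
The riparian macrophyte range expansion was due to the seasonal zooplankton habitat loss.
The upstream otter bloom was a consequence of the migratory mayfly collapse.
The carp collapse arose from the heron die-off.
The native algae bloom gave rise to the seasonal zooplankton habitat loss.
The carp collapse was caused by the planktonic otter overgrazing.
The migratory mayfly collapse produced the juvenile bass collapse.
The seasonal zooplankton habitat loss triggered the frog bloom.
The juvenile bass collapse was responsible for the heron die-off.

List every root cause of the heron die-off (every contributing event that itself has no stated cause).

Tracing upstream from the heron die-off: the heron die-off ← the riparian macrophyte range expansion ← the seasonal zooplankton habitat loss ← the native algae bloom ← the riparian heron population surge.
A separate upstream branch: the heron die-off ← the riparian macrophyte range expansion ← the planktonic otter overgrazing.
Each of those chain origins has no stated cause.

the planktonic otter overgrazing, the riparian heron population surge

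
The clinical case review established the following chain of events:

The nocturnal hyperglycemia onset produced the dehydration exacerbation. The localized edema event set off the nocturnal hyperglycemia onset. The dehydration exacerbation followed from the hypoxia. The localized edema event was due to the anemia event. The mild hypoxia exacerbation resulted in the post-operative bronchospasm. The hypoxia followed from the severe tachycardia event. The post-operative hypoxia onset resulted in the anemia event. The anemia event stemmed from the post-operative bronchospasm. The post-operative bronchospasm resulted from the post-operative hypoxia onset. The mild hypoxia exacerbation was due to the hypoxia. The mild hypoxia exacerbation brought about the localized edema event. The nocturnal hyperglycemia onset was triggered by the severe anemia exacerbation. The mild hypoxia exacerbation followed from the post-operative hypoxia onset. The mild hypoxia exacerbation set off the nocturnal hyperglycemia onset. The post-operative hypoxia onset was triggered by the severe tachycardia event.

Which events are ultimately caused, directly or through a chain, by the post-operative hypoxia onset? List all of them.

Direct effects: the mild hypoxia exacerbation, the post-operative bronchospasm, the anemia event.
2 steps out: the localized edema event, the nocturnal hyperglycemia onset.
3 steps out: the dehydration exacerbation.
Not reachable from it: the severe anemia exacerbation, the severe tachycardia event, the hypoxia.

the anemia event, the dehydration exacerbation, the localized edema event, the mild hypoxia exacerbation, the nocturnal hyperglycemia onset, the post-operative bronchospasm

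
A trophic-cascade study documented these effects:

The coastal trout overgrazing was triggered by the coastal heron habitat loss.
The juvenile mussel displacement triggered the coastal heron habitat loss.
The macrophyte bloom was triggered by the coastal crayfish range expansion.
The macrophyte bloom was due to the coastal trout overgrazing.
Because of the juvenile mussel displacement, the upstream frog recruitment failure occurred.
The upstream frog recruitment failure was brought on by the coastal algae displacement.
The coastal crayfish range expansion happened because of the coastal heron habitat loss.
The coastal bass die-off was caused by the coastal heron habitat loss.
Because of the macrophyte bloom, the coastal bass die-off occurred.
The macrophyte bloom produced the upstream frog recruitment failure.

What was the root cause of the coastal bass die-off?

Tracing upstream from the coastal bass die-off: the coastal bass die-off ← the coastal heron habitat loss ← the juvenile mussel displacement.
The juvenile mussel displacement has no stated cause, so it is the root.

the juvenile mussel displacement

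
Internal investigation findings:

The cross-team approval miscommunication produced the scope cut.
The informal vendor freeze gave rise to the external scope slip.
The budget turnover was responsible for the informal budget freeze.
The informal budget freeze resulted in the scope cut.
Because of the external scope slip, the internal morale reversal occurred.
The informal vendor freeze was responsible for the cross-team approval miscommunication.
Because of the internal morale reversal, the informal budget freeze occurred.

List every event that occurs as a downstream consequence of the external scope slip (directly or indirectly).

the informal budget freeze, the internal morale reversal, the scope cut

Direct effects: the internal morale reversal.
2 steps out: the informal budget freeze.
3 steps out: the scope cut.
Not reachable from it: the informal vendor freeze, the cross-team approval miscommunication, the budget turnover.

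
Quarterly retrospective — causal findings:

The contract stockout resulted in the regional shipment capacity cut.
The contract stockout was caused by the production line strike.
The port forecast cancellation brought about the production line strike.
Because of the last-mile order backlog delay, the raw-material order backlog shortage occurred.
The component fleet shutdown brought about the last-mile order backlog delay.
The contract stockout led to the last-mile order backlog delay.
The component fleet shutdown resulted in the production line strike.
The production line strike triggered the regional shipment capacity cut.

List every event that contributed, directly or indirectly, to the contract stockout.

the component fleet shutdown, the port forecast cancellation, the production line strike

Immediate cause of the contract stockout: the production line strike.
Further upstream: the port forecast cancellation, the component fleet shutdown.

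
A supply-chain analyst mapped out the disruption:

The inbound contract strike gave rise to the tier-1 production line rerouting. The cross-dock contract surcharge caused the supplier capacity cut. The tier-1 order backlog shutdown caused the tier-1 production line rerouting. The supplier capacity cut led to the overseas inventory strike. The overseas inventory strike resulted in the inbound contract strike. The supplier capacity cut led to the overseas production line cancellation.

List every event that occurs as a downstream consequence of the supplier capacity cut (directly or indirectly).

Direct effects: the overseas inventory strike, the overseas production line cancellation.
2 steps out: the inbound contract strike.
3 steps out: the tier-1 production line rerouting.
Not reachable from it: the cross-dock contract surcharge, the tier-1 order backlog shutdown.

the inbound contract strike, the overseas inventory strike, the overseas production line cancellation, the tier-1 production line rerouting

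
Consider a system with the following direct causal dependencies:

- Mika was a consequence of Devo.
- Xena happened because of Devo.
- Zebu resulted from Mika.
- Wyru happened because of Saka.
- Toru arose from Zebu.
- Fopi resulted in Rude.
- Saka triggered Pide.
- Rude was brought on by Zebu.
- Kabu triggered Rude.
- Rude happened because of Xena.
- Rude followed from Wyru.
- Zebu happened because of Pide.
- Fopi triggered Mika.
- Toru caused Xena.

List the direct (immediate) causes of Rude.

Fopi, Kabu, Wyru, Xena, Zebu

Upstream contributors include Saka, Pide, Devo, Mika, Toru, but only Fopi, Kabu, Wyru, Xena, Zebu feed directly into Rude.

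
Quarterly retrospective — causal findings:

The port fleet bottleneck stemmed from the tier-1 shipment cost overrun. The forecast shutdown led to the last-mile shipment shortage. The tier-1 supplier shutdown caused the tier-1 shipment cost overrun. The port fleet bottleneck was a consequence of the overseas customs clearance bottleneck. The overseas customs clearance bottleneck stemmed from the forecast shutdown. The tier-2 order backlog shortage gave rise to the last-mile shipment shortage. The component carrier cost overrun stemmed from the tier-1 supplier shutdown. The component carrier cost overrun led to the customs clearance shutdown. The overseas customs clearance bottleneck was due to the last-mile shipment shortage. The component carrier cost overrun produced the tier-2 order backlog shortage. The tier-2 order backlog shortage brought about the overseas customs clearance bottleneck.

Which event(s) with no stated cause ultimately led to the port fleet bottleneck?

Tracing upstream from the port fleet bottleneck: the port fleet bottleneck ← the tier-1 shipment cost overrun ← the tier-1 supplier shutdown.
A separate upstream branch: the port fleet bottleneck ← the overseas customs clearance bottleneck ← the forecast shutdown.
Each of those chain origins has no stated cause.

the forecast shutdown, the tier-1 supplier shutdown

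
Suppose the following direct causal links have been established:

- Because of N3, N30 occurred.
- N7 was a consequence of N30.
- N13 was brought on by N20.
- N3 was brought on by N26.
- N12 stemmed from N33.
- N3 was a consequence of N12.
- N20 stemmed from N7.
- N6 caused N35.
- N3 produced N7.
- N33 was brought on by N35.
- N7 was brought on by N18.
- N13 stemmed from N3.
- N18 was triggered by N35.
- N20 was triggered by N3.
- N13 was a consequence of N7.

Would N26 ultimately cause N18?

N26 leads to N3, N30, N7, N20, N13; N18 is not among them.

No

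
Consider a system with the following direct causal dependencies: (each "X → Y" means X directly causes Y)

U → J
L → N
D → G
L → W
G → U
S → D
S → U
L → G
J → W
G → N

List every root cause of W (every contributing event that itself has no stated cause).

Tracing upstream from W: W ← J ← U ← S.
A separate upstream branch: W ← L.
Each of those chain origins has no stated cause.

L, S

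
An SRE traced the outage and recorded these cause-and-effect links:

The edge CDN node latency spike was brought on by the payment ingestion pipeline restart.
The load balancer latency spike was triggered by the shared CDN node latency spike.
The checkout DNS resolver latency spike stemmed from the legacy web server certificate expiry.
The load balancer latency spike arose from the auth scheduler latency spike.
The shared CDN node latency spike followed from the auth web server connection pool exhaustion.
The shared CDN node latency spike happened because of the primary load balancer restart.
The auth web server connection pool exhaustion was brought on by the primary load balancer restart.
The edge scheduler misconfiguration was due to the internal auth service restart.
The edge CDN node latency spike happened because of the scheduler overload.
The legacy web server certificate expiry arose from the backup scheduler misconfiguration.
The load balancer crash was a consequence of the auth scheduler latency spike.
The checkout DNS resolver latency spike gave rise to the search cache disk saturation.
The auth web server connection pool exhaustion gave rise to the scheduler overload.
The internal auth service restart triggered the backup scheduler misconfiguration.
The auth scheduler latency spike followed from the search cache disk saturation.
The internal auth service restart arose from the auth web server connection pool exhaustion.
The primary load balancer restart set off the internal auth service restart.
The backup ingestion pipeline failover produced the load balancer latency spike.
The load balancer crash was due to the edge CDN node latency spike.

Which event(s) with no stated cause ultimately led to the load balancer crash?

the payment ingestion pipeline restart, the primary load balancer restart

Tracing upstream from the load balancer crash: the load balancer crash ← the edge CDN node latency spike ← the scheduler overload ← the auth web server connection pool exhaustion ← the primary load balancer restart.
A separate upstream branch: the load balancer crash ← the edge CDN node latency spike ← the payment ingestion pipeline restart.
Each of those chain origins has no stated cause.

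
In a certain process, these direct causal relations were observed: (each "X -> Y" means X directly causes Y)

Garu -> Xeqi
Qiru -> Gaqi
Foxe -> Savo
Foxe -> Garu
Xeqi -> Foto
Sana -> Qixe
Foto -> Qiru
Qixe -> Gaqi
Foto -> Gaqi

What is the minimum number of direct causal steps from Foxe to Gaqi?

4

Shortest chain: Foxe → Garu → Xeqi → Foto → Gaqi.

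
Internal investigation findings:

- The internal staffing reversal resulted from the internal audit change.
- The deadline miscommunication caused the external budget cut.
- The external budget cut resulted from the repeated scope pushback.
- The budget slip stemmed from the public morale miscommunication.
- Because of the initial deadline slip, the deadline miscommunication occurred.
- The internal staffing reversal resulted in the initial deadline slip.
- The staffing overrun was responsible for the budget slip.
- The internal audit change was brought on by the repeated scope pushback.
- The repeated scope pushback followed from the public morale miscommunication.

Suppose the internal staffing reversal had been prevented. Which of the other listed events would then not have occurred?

the deadline miscommunication, the initial deadline slip

Downstream of the internal staffing reversal: the initial deadline slip, the deadline miscommunication, the external budget cut.
Of those, still caused via another path: the external budget cut.
The remainder have no surviving cause.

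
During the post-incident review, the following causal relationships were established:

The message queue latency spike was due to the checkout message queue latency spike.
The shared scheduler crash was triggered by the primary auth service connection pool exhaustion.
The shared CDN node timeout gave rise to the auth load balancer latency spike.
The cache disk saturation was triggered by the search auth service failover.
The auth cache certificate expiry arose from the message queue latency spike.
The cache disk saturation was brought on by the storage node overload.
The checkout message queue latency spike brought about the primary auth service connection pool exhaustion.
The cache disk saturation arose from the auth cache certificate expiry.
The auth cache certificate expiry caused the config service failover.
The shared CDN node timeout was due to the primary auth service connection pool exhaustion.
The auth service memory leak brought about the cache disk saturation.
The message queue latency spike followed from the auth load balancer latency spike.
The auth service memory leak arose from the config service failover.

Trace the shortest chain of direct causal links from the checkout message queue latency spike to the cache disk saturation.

the checkout message queue latency spike → the message queue latency spike → the auth cache certificate expiry → the cache disk saturation

the checkout message queue latency spike → the message queue latency spike
the message queue latency spike → the auth cache certificate expiry
the auth cache certificate expiry → the cache disk saturation
Length: 3 steps.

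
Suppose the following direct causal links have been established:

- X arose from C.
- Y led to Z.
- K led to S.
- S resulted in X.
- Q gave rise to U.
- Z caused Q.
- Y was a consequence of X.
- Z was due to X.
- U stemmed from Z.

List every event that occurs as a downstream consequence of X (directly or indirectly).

Direct effects: Y, Z.
2 steps out: Q, U.
Not reachable from it: K, S, C.

Q, U, Y, Z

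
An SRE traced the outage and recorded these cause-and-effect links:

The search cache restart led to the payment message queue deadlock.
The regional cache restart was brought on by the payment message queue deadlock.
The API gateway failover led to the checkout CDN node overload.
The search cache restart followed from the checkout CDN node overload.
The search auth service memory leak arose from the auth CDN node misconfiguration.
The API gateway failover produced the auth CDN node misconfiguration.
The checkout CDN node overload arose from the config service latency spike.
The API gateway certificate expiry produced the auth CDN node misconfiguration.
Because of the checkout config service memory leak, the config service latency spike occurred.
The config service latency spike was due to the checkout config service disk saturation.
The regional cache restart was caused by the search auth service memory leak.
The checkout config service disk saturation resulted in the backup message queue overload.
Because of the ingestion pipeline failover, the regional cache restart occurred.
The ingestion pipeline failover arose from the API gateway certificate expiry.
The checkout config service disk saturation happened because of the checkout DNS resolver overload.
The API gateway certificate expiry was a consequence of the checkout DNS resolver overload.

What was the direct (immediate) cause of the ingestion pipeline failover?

Upstream contributors include the checkout DNS resolver overload, but only the API gateway certificate expiry feeds directly into the ingestion pipeline failover.

the API gateway certificate expiry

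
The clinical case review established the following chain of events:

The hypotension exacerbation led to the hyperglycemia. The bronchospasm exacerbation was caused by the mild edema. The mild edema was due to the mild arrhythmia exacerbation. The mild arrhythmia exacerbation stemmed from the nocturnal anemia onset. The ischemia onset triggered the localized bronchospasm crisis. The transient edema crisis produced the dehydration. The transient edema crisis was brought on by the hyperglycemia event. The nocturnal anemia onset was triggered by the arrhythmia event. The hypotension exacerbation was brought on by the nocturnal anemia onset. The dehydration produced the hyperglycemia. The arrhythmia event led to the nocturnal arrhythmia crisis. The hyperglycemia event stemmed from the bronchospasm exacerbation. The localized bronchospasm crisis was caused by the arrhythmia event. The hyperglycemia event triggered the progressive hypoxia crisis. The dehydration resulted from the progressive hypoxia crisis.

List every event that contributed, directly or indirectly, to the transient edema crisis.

Immediate cause of the transient edema crisis: the hyperglycemia event.
Further upstream: the arrhythmia event, the nocturnal anemia onset, the mild arrhythmia exacerbation, the mild edema, the bronchospasm exacerbation.

the arrhythmia event, the bronchospasm exacerbation, the hyperglycemia event, the mild arrhythmia exacerbation, the mild edema, the nocturnal anemia onset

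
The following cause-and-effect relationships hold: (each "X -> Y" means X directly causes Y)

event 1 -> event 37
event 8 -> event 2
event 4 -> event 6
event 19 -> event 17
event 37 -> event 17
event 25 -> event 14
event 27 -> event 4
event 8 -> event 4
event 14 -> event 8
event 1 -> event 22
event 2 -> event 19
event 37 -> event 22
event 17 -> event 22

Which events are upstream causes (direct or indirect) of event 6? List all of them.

Immediate cause of event 6: event 4.
Further upstream: event 25, event 27, event 14, event 8.

event 14, event 25, event 27, event 4, event 8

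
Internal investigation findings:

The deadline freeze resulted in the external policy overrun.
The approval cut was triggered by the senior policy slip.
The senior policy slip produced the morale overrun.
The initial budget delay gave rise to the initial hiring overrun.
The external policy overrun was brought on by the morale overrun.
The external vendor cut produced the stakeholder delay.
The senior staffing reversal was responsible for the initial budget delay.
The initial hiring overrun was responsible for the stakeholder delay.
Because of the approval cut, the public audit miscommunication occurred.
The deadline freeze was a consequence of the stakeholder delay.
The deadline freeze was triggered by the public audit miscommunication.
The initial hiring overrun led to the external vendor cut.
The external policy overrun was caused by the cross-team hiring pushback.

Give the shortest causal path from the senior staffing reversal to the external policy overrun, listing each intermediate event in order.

the senior staffing reversal → the initial budget delay → the initial hiring overrun → the stakeholder delay → the deadline freeze → the external policy overrun

the senior staffing reversal → the initial budget delay
the initial budget delay → the initial hiring overrun
the initial hiring overrun → the stakeholder delay
the stakeholder delay → the deadline freeze
the deadline freeze → the external policy overrun
Length: 5 steps.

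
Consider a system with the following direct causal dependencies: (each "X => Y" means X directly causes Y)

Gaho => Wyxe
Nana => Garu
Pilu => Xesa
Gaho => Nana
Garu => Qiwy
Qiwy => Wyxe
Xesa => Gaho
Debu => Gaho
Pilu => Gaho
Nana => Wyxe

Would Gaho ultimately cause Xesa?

No

Gaho leads to Nana, Garu, Qiwy, Wyxe; Xesa is not among them.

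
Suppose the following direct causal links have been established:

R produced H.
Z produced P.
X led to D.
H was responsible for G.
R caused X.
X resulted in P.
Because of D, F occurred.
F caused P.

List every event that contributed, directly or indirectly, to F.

D, R, X

Immediate cause of F: D.
Further upstream: R, X.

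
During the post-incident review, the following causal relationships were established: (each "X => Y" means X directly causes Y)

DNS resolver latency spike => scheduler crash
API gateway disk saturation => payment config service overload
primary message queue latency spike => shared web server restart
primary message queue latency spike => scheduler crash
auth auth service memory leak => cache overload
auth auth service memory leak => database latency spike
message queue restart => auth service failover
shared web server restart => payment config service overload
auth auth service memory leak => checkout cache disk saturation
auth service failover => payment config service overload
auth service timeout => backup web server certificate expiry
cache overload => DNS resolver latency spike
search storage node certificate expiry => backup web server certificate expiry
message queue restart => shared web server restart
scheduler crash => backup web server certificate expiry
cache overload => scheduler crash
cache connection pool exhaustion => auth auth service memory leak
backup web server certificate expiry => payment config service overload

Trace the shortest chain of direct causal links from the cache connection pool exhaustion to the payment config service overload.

the cache connection pool exhaustion → the auth auth service memory leak → the cache overload → the scheduler crash → the backup web server certificate expiry → the payment config service overload

the cache connection pool exhaustion → the auth auth service memory leak
the auth auth service memory leak → the cache overload
the cache overload → the scheduler crash
the scheduler crash → the backup web server certificate expiry
the backup web server certificate expiry → the payment config service overload
Length: 5 steps.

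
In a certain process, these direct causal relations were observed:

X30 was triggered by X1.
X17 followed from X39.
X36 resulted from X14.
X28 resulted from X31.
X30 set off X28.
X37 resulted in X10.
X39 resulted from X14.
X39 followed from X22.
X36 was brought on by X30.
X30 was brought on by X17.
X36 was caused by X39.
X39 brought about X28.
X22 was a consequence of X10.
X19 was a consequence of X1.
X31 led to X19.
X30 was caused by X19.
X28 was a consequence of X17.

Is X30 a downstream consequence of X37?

Yes

There is a causal chain: X37 → X10 → X22 → X39 → X17 → X30.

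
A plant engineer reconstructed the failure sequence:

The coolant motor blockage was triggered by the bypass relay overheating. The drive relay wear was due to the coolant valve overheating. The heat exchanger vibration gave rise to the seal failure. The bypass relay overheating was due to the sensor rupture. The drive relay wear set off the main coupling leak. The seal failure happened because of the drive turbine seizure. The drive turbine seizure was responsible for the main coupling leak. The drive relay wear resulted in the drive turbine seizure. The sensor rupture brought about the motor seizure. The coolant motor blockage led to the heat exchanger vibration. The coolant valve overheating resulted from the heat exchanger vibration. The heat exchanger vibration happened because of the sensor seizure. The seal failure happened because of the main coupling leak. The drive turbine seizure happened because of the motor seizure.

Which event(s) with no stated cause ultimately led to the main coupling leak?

Tracing upstream from the main coupling leak: the main coupling leak ← the drive turbine seizure ← the motor seizure ← the sensor rupture.
A separate upstream branch: the main coupling leak ← the drive relay wear ← the coolant valve overheating ← the heat exchanger vibration ← the sensor seizure.
Each of those chain origins has no stated cause.

the sensor rupture, the sensor seizure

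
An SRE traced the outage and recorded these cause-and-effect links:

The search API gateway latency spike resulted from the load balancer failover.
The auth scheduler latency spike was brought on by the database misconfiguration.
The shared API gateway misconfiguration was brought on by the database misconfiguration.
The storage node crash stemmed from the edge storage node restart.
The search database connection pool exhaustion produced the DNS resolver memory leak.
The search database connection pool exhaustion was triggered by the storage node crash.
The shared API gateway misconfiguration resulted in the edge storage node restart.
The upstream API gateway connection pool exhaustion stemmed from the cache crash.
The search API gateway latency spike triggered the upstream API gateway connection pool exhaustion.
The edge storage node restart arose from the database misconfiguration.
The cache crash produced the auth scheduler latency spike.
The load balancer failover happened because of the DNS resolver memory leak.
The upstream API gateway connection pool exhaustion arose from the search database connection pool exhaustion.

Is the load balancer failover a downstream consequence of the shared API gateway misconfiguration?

There is a causal chain: the shared API gateway misconfiguration → the edge storage node restart → the storage node crash → the search database connection pool exhaustion → the DNS resolver memory leak → the load balancer failover.

Yes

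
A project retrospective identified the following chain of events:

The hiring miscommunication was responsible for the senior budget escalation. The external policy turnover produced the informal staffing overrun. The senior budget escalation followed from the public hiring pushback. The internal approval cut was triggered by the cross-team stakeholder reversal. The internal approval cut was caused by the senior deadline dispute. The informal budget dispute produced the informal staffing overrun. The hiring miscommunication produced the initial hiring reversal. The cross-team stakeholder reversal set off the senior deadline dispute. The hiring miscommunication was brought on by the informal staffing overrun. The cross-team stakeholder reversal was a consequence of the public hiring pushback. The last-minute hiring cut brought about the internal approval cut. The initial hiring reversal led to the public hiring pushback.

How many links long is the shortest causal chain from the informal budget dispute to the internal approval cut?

Shortest chain: the informal budget dispute → the informal staffing overrun → the hiring miscommunication → the initial hiring reversal → the public hiring pushback → the cross-team stakeholder reversal → the internal approval cut.

6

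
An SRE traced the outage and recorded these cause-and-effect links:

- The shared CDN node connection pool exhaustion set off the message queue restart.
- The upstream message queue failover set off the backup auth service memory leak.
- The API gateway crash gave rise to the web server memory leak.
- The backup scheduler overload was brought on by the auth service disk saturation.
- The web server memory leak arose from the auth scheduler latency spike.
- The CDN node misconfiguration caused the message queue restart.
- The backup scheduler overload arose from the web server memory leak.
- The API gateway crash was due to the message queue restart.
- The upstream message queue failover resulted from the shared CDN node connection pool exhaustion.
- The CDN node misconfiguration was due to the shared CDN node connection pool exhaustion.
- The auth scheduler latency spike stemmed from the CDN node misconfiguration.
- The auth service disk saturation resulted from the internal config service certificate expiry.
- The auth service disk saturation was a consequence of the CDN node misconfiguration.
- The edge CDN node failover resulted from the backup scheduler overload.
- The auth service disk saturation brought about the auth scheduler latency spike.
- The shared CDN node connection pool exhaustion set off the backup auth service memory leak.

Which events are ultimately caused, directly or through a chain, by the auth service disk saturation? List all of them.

Direct effects: the auth scheduler latency spike, the backup scheduler overload.
2 steps out: the web server memory leak, the edge CDN node failover.
Not reachable from it: the shared CDN node connection pool exhaustion, the upstream message queue failover, the CDN node misconfiguration, the message queue restart, the backup auth service memory leak, the API gateway crash, the internal config service certificate expiry.

the auth scheduler latency spike, the backup scheduler overload, the edge CDN node failover, the web server memory leak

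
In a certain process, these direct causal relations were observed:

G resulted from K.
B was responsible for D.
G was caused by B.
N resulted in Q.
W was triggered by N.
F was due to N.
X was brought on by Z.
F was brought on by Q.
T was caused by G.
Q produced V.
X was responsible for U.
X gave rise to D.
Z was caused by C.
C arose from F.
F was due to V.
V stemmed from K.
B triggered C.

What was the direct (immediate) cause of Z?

Upstream contributors include N, B, Q, K, V, F, but only C feeds directly into Z.

C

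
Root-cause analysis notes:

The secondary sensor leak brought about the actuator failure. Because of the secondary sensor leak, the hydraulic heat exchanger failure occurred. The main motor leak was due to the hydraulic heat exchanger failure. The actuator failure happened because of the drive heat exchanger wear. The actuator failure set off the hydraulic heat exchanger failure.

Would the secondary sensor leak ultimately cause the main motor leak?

Yes

There is a causal chain: the secondary sensor leak → the hydraulic heat exchanger failure → the main motor leak.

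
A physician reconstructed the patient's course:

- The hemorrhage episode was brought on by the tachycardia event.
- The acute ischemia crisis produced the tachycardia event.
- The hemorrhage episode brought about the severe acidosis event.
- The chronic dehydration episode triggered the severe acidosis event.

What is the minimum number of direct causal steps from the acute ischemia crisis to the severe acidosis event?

3

Shortest chain: the acute ischemia crisis → the tachycardia event → the hemorrhage episode → the severe acidosis event.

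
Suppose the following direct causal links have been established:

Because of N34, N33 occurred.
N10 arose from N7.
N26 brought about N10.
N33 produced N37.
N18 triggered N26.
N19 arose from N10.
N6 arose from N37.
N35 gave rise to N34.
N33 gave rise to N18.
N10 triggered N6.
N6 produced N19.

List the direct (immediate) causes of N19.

Upstream contributors include N35, N34, N7, N33, N18, N37, N26, but only N10, N6 feed directly into N19.

N10, N6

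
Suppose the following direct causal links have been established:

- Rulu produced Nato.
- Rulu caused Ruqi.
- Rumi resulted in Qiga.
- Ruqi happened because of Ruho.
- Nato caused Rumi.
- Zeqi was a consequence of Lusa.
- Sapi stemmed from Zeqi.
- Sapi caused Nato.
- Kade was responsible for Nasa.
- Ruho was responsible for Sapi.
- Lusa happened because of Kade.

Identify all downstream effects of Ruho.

Nato, Qiga, Rumi, Ruqi, Sapi

Direct effects: Ruqi, Sapi.
2 steps out: Nato.
3 steps out: Rumi.
4 steps out: Qiga.
Not reachable from it: Kade, Nasa, Lusa, Rulu, Zeqi.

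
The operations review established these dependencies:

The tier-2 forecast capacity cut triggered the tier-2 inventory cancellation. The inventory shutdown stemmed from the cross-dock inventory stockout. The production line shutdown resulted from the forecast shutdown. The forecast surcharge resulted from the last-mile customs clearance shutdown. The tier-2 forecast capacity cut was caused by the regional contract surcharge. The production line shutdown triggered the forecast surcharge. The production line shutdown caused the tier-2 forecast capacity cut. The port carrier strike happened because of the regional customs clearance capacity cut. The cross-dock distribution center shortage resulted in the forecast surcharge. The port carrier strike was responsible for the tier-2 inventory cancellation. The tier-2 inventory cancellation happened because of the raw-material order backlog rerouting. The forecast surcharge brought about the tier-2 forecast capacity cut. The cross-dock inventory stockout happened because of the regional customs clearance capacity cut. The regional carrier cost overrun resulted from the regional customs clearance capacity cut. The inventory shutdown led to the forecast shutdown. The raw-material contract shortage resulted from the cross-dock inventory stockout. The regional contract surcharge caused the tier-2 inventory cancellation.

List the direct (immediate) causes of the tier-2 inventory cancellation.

the port carrier strike, the raw-material order backlog rerouting, the regional contract surcharge, the tier-2 forecast capacity cut

Upstream contributors include the regional customs clearance capacity cut, the cross-dock inventory stockout, the cross-dock distribution center shortage, the inventory shutdown, the forecast shutdown, the last-mile customs clearance shutdown, the production line shutdown, the forecast surcharge, but only the port carrier strike, the raw-material order backlog rerouting, the regional contract surcharge, the tier-2 forecast capacity cut feed directly into the tier-2 inventory cancellation.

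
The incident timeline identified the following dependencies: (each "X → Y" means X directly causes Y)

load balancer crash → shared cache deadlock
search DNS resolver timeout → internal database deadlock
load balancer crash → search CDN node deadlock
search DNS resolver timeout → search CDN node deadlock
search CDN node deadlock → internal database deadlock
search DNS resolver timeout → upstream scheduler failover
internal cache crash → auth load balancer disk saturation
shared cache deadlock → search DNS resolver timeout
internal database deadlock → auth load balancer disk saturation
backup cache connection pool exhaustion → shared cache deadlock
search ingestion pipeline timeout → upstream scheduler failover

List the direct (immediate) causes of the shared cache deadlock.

the backup cache connection pool exhaustion, the load balancer crash

the backup cache connection pool exhaustion, the load balancer crash → the shared cache deadlock with nothing further upstream stated.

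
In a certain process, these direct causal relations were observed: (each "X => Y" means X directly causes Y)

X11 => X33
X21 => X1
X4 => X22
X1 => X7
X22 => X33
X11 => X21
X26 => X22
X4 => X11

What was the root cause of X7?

X4

Tracing upstream from X7: X7 ← X1 ← X21 ← X11 ← X4.
X4 has no stated cause, so it is the root.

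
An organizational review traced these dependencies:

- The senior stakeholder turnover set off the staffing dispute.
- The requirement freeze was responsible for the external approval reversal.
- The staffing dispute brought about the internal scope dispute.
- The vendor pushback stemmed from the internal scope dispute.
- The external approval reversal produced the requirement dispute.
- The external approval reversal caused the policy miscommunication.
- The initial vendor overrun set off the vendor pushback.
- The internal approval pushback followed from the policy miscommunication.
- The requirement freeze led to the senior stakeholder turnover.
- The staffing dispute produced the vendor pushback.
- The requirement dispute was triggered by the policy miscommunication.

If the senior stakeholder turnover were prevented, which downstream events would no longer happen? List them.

Downstream of the senior stakeholder turnover: the staffing dispute, the internal scope dispute, the vendor pushback.
Of those, still caused via another path: the vendor pushback.
The remainder have no surviving cause.

the internal scope dispute, the staffing dispute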